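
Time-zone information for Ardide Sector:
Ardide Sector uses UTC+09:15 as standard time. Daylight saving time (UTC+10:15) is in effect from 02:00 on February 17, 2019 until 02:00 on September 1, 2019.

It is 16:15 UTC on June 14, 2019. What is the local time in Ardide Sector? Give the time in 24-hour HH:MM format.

At the standard offset (UTC+09:15), 16:15 UTC + 9h15m = 01:30 Ardide Sector standard time (rolling into the next day, 15 June 2019).
Daylight saving runs 17 February – 1 September; the standard-time date in Ardide Sector, June 15, 2019, is inside that window, so Ardide Sector is at UTC+10:15.
16:15 UTC + 10h15m = 02:30 local (rolling into the next day, 15 June 2019).

02:30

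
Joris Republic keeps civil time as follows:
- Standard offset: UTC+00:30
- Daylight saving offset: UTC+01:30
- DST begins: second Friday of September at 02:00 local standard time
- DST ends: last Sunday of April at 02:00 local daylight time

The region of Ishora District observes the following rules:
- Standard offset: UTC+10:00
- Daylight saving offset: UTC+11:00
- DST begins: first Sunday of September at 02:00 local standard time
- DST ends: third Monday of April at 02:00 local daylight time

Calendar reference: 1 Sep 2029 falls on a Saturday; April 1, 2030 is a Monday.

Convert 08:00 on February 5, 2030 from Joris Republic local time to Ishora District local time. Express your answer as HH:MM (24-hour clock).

1 September 2029 is a Saturday, so the first Friday is September 7 and the second is September 14.
1 April 2030 is a Monday, so Sundays fall on 7, 14, 21, 28; the last is April 28.
February 5, 2030 lies within the daylight-saving period (14 September 2029 – 28 April 2030), so Joris Republic is on daylight time, UTC+01:30.
08:00 Joris Republic − 1h30m = 06:30 UTC.
1 September 2029 is a Saturday, so the first Sunday is September 2.
1 April 2030 is a Monday, so the first Monday is April 1 and the third is April 15.
At the standard offset (UTC+10:00), 06:30 UTC + 10h = 16:30 Ishora District standard time.
The standard-time date in Ishora District, February 5, 2030, falls between 2 September 2029 and 15 April 2030, so daylight saving is in effect and Ishora District is at UTC+11:00.
06:30 UTC + 11h = 17:30 Ishora District.

17:30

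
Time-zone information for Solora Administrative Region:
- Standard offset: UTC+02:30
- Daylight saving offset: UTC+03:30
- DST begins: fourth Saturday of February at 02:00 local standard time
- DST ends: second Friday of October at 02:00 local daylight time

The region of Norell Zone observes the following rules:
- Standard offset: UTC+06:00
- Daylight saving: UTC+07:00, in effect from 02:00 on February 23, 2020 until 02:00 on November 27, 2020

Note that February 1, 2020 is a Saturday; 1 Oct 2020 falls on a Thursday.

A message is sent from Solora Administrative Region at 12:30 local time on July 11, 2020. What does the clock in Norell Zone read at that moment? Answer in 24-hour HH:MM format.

1 February 2020 is a Saturday, so the first Saturday is February 1 and the fourth is February 22.
1 October 2020 is a Thursday, so the first Friday is October 2 and the second is October 9.
July 11, 2020 lies within the daylight-saving period (22 February – 9 October), so Solora Administrative Region is on daylight time, UTC+03:30.
12:30 Solora Administrative Region − 3h30m = 09:00 UTC.
At the standard offset (UTC+06:00), 09:00 UTC + 6h = 15:00 Norell Zone standard time.
The standard-time date in Norell Zone, July 11, 2020, falls between 23 February and 27 November, so daylight saving is in effect and Norell Zone is at UTC+07:00.
09:00 UTC + 7h = 16:00 Norell Zone.

16:00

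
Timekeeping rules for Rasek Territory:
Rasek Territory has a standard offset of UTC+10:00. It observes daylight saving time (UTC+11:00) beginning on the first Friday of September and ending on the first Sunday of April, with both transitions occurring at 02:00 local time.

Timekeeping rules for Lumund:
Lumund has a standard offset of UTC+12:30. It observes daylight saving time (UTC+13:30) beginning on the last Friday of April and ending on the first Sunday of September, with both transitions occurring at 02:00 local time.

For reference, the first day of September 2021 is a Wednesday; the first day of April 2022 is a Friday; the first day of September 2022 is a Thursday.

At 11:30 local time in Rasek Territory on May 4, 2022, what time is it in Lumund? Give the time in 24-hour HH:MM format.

15:00

1 September 2021 is a Wednesday, so the first Friday is September 3.
1 April 2022 is a Friday, so the first Sunday is April 3.
May 4, 2022 is outside the daylight-saving period (3 September 2021 – 3 April 2022), so Rasek Territory is on standard time, UTC+10:00.
11:30 Rasek Territory − 10h = 01:30 UTC.
1 April 2022 is a Friday, so Fridays fall on 1, 8, 15, 22, 29; the last is April 29.
1 September 2022 is a Thursday, so the first Sunday is September 4.
At the standard offset (UTC+12:30), 01:30 UTC + 12h30m = 14:00 Lumund standard time.
The standard-time date in Lumund, May 4, 2022, lies within the daylight-saving period (29 April – 4 September), so Lumund is on daylight time, UTC+13:30.
01:30 UTC + 13h30m = 15:00 Lumund.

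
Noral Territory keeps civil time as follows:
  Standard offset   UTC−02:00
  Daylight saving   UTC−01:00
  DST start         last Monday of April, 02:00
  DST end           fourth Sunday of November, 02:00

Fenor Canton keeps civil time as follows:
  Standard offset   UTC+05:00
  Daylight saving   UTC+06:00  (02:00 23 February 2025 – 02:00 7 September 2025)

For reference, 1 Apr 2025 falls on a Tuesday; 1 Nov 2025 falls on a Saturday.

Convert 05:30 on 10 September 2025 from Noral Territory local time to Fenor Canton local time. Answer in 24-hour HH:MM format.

1 April 2025 is a Tuesday, so Mondays fall on 7, 14, 21, 28; the last is April 28.
1 November 2025 is a Saturday, so the first Sunday is November 2 and the fourth is November 23.
10 September 2025 lies within the daylight-saving period (28 April – 23 November), so Noral Territory is on daylight time, UTC−01:00.
05:30 Noral Territory + 1h = 06:30 UTC.
At the standard offset (UTC+05:00), 06:30 UTC + 5h = 11:30 Fenor Canton standard time.
The standard-time date in Fenor Canton, 10 September 2025, does not fall between 23 February and 7 September, so daylight saving is not in effect and Fenor Canton is at UTC+05:00.
06:30 UTC + 5h = 11:30 Fenor Canton.

11:30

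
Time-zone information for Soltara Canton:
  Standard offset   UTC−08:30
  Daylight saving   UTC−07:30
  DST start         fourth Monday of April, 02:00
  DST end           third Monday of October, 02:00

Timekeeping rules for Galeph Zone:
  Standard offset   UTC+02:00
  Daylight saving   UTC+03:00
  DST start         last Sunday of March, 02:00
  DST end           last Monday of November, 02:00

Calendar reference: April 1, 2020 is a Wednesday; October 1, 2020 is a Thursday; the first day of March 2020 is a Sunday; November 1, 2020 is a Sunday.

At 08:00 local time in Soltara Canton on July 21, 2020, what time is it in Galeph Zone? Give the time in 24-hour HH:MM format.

18:30

1 April 2020 is a Wednesday, so the first Monday is April 6 and the fourth is April 27.
1 October 2020 is a Thursday, so the first Monday is October 5 and the third is October 19.
July 21, 2020 falls between 27 April and 19 October, so daylight saving is in effect and Soltara Canton is at UTC−07:30.
08:00 Soltara Canton + 7h30m = 15:30 UTC.
1 March 2020 is a Sunday, so Sundays fall on 1, 8, 15, 22, 29; the last is March 29.
1 November 2020 is a Sunday, so Mondays fall on 2, 9, 16, 23, 30; the last is November 30.
At the standard offset (UTC+02:00), 15:30 UTC + 2h = 17:30 Galeph Zone standard time.
The standard-time date in Galeph Zone, July 21, 2020, falls between 29 March and 30 November, so daylight saving is in effect and Galeph Zone is at UTC+03:00.
15:30 UTC + 3h = 18:30 Galeph Zone.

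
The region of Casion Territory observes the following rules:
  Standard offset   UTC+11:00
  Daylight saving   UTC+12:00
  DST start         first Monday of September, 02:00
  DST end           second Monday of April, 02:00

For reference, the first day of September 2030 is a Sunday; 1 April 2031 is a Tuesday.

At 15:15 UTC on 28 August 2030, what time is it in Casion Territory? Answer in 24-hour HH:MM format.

02:15

1 September 2030 is a Sunday, so the first Monday is September 2.
1 April 2031 is a Tuesday, so the first Monday is April 7 and the second is April 14.
At the standard offset (UTC+11:00), 15:15 UTC + 11h = 02:15 Casion Territory standard time (rolling into the next day, 29 August 2030).
The standard-time date in Casion Territory, 29 August 2030, is outside the daylight-saving period (2 September 2030 – 14 April 2031), so Casion Territory is on standard time, UTC+11:00.
15:15 UTC + 11h = 02:15 local (rolling into the next day, 29 August 2030).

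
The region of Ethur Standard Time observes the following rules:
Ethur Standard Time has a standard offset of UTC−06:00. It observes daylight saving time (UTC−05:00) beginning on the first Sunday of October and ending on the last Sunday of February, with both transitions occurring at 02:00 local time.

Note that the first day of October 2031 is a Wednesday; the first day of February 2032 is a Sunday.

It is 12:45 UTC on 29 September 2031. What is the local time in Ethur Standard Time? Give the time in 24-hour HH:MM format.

06:45

1 October 2031 is a Wednesday, so the first Sunday is October 5.
1 February 2032 is a Sunday, so Sundays fall on 1, 8, 15, 22, 29; the last is February 29.
At the standard offset (UTC−06:00), 12:45 UTC − 6h = 06:45 Ethur Standard Time standard time.
Daylight saving runs 5 October 2031 – 29 February 2032; the standard-time date in Ethur Standard Time, 29 September 2031, is outside that window, so Ethur Standard Time is on standard time at UTC−06:00.
12:45 UTC − 6h = 06:45 local.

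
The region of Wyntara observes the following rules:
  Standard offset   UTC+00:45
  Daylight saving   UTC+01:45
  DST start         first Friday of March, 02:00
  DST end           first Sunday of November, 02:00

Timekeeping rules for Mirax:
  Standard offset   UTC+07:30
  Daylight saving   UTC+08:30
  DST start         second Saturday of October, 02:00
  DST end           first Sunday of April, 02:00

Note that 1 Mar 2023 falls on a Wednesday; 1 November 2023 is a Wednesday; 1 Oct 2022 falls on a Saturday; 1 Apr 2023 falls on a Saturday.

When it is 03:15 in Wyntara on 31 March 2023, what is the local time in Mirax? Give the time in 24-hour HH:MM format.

1 March 2023 is a Wednesday, so the first Friday is March 3.
1 November 2023 is a Wednesday, so the first Sunday is November 5.
31 March 2023 falls between 3 March and 5 November, so daylight saving is in effect and Wyntara is at UTC+01:45.
03:15 Wyntara − 1h45m = 01:30 UTC.
1 October 2022 is a Saturday, so the first Saturday is October 1 and the second is October 8.
1 April 2023 is a Saturday, so the first Sunday is April 2.
At the standard offset (UTC+07:30), 01:30 UTC + 7h30m = 09:00 Mirax standard time.
The standard-time date in Mirax, 31 March 2023, lies within the daylight-saving period (8 October 2022 – 2 April 2023), so Mirax is on daylight time, UTC+08:30.
01:30 UTC + 8h30m = 10:00 Mirax.

10:00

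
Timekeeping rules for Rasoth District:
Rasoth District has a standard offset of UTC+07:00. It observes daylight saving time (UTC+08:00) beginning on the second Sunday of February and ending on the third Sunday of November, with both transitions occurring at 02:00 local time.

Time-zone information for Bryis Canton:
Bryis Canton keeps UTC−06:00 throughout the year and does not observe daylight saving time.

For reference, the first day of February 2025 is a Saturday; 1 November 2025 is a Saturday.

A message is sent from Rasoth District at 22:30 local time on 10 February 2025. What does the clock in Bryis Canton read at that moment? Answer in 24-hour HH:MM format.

08:30

1 February 2025 is a Saturday, so the first Sunday is February 2 and the second is February 9.
1 November 2025 is a Saturday, so the first Sunday is November 2 and the third is November 16.
Daylight saving runs 9 February – 16 November; 10 February 2025 is inside that window, so Rasoth District is at UTC+08:00.
22:30 Rasoth District − 8h = 14:30 UTC.
Bryis Canton stays on UTC−06:00 all year.
14:30 UTC − 6h = 08:30 Bryis Canton.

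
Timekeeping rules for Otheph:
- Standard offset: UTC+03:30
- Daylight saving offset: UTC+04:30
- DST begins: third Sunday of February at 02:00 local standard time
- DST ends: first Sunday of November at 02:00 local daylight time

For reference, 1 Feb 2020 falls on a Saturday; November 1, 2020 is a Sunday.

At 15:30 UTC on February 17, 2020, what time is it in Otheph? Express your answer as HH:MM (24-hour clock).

20:00

1 February 2020 is a Saturday, so the first Sunday is February 2 and the third is February 16.
1 November 2020 is a Sunday, so the first Sunday is November 1.
At the standard offset (UTC+03:30), 15:30 UTC + 3h30m = 19:00 Otheph standard time.
The standard-time date in Otheph, February 17, 2020, falls between 16 February and 1 November, so daylight saving is in effect and Otheph is at UTC+04:30.
15:30 UTC + 4h30m = 20:00 local.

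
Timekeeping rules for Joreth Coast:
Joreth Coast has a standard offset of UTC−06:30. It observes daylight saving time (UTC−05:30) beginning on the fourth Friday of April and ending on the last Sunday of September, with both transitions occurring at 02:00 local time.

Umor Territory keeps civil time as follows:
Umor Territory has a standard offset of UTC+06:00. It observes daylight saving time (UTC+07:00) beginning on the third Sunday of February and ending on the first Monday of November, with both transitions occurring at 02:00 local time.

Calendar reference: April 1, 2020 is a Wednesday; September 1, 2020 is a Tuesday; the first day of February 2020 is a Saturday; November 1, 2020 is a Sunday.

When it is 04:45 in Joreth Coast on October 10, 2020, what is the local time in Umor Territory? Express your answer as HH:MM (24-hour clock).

18:15

1 April 2020 is a Wednesday, so the first Friday is April 3 and the fourth is April 24.
1 September 2020 is a Tuesday, so Sundays fall on 6, 13, 20, 27; the last is September 27.
October 10, 2020 does not fall between 24 April and 27 September, so daylight saving is not in effect and Joreth Coast is at UTC−06:30.
04:45 Joreth Coast + 6h30m = 11:15 UTC.
1 February 2020 is a Saturday, so the first Sunday is February 2 and the third is February 16.
1 November 2020 is a Sunday, so the first Monday is November 2.
At the standard offset (UTC+06:00), 11:15 UTC + 6h = 17:15 Umor Territory standard time.
The standard-time date in Umor Territory, October 10, 2020, lies within the daylight-saving period (16 February – 2 November), so Umor Territory is on daylight time, UTC+07:00.
11:15 UTC + 7h = 18:15 Umor Territory.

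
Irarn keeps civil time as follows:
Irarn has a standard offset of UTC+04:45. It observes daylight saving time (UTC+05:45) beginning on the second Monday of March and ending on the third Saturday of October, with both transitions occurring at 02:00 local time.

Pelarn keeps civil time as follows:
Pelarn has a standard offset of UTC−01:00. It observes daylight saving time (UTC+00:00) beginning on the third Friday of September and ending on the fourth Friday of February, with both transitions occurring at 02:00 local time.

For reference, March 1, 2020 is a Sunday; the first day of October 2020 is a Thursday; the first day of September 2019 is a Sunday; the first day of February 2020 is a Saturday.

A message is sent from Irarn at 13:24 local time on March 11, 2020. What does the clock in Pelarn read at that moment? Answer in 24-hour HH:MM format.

06:39

1 March 2020 is a Sunday, so the first Monday is March 2 and the second is March 9.
1 October 2020 is a Thursday, so the first Saturday is October 3 and the third is October 17.
Daylight saving runs 9 March – 17 October; March 11, 2020 is inside that window, so Irarn is at UTC+05:45.
13:24 Irarn − 5h45m = 07:39 UTC.
1 September 2019 is a Sunday, so the first Friday is September 6 and the third is September 20.
1 February 2020 is a Saturday, so the first Friday is February 7 and the fourth is February 28.
At the standard offset (UTC−01:00), 07:39 UTC − 1h = 06:39 Pelarn standard time.
Daylight saving runs 20 September 2019 – 28 February 2020; the standard-time date in Pelarn, March 11, 2020, is outside that window, so Pelarn is on standard time at UTC−01:00.
07:39 UTC − 1h = 06:39 Pelarn.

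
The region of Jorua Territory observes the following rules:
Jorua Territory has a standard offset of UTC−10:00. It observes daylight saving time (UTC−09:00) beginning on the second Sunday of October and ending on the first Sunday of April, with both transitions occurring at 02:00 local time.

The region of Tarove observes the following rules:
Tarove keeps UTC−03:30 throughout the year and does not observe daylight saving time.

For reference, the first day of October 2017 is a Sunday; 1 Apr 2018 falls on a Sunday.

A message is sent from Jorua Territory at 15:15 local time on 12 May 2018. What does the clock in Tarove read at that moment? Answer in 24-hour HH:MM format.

21:45

1 October 2017 is a Sunday, so the first Sunday is October 1 and the second is October 8.
1 April 2018 is a Sunday, so the first Sunday is April 1.
12 May 2018 does not fall between 8 October 2017 and 1 April 2018, so daylight saving is not in effect and Jorua Territory is at UTC−10:00.
15:15 Jorua Territory + 10h = 01:15 UTC (rolling into the next day, 13 May 2018).
Tarove stays on UTC−03:30 all year.
01:15 UTC − 3h30m = 21:45 Tarove (rolling into the previous day, 12 May 2018).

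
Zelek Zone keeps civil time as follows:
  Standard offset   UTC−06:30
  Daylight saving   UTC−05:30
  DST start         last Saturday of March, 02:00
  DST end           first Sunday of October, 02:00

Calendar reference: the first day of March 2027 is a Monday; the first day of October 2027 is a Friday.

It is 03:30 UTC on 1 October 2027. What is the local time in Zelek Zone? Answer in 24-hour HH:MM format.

1 March 2027 is a Monday, so Saturdays fall on 6, 13, 20, 27; the last is March 27.
1 October 2027 is a Friday, so the first Sunday is October 3.
At the standard offset (UTC−06:30), 03:30 UTC − 6h30m = 21:00 Zelek Zone standard time (rolling into the previous day, 30 September 2027).
Daylight saving runs 27 March – 3 October; the standard-time date in Zelek Zone, 30 September 2027, is inside that window, so Zelek Zone is at UTC−05:30.
03:30 UTC − 5h30m = 22:00 local (rolling into the previous day, 30 September 2027).

22:00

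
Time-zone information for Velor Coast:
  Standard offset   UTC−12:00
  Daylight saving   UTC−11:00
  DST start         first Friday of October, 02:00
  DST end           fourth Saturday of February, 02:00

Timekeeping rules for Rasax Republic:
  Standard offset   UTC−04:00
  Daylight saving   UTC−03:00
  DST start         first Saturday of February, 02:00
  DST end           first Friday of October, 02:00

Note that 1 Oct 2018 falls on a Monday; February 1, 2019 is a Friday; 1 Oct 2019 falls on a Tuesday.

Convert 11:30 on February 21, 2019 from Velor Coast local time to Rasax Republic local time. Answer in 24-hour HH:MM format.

1 October 2018 is a Monday, so the first Friday is October 5.
1 February 2019 is a Friday, so the first Saturday is February 2 and the fourth is February 23.
February 21, 2019 lies within the daylight-saving period (5 October 2018 – 23 February 2019), so Velor Coast is on daylight time, UTC−11:00.
11:30 Velor Coast + 11h = 22:30 UTC.
1 February 2019 is a Friday, so the first Saturday is February 2.
1 October 2019 is a Tuesday, so the first Friday is October 4.
At the standard offset (UTC−04:00), 22:30 UTC − 4h = 18:30 Rasax Republic standard time.
Daylight saving runs 2 February – 4 October; the standard-time date in Rasax Republic, February 21, 2019, is inside that window, so Rasax Republic is at UTC−03:00.
22:30 UTC − 3h = 19:30 Rasax Republic.

19:30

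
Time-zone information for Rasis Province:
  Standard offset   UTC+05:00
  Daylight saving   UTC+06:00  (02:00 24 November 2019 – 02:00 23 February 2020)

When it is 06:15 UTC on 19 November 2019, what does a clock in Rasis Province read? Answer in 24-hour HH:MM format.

At the standard offset (UTC+05:00), 06:15 UTC + 5h = 11:15 Rasis Province standard time.
Daylight saving runs 24 November 2019 – 23 February 2020; the standard-time date in Rasis Province, 19 November 2019, is outside that window, so Rasis Province is on standard time at UTC+05:00.
06:15 UTC + 5h = 11:15 local.

11:15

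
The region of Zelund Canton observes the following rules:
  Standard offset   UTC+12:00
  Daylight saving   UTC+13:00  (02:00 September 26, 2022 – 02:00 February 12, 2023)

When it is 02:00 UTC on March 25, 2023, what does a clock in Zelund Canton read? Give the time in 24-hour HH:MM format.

At the standard offset (UTC+12:00), 02:00 UTC + 12h = 14:00 Zelund Canton standard time.
The standard-time date in Zelund Canton, March 25, 2023, does not fall between 26 September 2022 and 12 February 2023, so daylight saving is not in effect and Zelund Canton is at UTC+12:00.
02:00 UTC + 12h = 14:00 local.

14:00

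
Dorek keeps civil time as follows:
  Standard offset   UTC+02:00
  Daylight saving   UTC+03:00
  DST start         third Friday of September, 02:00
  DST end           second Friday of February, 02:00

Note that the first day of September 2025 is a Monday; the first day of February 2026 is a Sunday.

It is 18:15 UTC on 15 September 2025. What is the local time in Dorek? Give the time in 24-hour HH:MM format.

1 September 2025 is a Monday, so the first Friday is September 5 and the third is September 19.
1 February 2026 is a Sunday, so the first Friday is February 6 and the second is February 13.
At the standard offset (UTC+02:00), 18:15 UTC + 2h = 20:15 Dorek standard time.
Daylight saving runs 19 September 2025 – 13 February 2026; the standard-time date in Dorek, 15 September 2025, is outside that window, so Dorek is on standard time at UTC+02:00.
18:15 UTC + 2h = 20:15 local.

20:15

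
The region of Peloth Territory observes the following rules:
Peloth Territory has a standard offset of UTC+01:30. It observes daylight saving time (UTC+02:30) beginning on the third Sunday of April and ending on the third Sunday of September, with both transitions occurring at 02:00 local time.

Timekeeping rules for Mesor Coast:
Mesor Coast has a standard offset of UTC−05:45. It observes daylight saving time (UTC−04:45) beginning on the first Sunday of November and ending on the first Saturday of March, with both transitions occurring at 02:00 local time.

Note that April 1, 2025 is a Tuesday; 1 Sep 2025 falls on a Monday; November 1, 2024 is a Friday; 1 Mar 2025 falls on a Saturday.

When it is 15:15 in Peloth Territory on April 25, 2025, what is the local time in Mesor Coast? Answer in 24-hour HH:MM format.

07:00

1 April 2025 is a Tuesday, so the first Sunday is April 6 and the third is April 20.
1 September 2025 is a Monday, so the first Sunday is September 7 and the third is September 21.
April 25, 2025 falls between 20 April and 21 September, so daylight saving is in effect and Peloth Territory is at UTC+02:30.
15:15 Peloth Territory − 2h30m = 12:45 UTC.
1 November 2024 is a Friday, so the first Sunday is November 3.
1 March 2025 is a Saturday, so the first Saturday is March 1.
At the standard offset (UTC−05:45), 12:45 UTC − 5h45m = 07:00 Mesor Coast standard time.
The standard-time date in Mesor Coast, April 25, 2025, is outside the daylight-saving period (3 November 2024 – 1 March 2025), so Mesor Coast is on standard time, UTC−05:45.
12:45 UTC − 5h45m = 07:00 Mesor Coast.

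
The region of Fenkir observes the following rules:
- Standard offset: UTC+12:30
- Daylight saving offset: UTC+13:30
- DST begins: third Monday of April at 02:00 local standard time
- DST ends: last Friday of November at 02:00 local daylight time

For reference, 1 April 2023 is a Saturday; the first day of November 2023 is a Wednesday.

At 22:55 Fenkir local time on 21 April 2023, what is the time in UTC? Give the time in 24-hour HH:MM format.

1 April 2023 is a Saturday, so the first Monday is April 3 and the third is April 17.
1 November 2023 is a Wednesday, so Fridays fall on 3, 10, 17, 24; the last is November 24.
Daylight saving runs 17 April – 24 November; 21 April 2023 is inside that window, so Fenkir is at UTC+13:30.
22:55 local − 13h30m = 09:25 UTC.

09:25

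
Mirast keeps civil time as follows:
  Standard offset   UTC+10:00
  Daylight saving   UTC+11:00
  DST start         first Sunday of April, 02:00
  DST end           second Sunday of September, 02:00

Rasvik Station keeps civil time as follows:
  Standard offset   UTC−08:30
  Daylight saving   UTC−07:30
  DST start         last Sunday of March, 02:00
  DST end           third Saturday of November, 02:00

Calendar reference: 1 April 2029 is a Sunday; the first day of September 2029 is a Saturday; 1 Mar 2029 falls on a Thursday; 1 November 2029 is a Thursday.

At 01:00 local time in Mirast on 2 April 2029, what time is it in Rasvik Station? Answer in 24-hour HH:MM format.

06:30

1 April 2029 is a Sunday, so the first Sunday is April 1.
1 September 2029 is a Saturday, so the first Sunday is September 2 and the second is September 9.
Daylight saving runs 1 April – 9 September; 2 April 2029 is inside that window, so Mirast is at UTC+11:00.
01:00 Mirast − 11h = 14:00 UTC (rolling into the previous day, 1 April 2029).
1 March 2029 is a Thursday, so Sundays fall on 4, 11, 18, 25; the last is March 25.
1 November 2029 is a Thursday, so the first Saturday is November 3 and the third is November 17.
At the standard offset (UTC−08:30), 14:00 UTC − 8h30m = 05:30 Rasvik Station standard time.
The standard-time date in Rasvik Station, 1 April 2029, lies within the daylight-saving period (25 March – 17 November), so Rasvik Station is on daylight time, UTC−07:30.
14:00 UTC − 7h30m = 06:30 Rasvik Station.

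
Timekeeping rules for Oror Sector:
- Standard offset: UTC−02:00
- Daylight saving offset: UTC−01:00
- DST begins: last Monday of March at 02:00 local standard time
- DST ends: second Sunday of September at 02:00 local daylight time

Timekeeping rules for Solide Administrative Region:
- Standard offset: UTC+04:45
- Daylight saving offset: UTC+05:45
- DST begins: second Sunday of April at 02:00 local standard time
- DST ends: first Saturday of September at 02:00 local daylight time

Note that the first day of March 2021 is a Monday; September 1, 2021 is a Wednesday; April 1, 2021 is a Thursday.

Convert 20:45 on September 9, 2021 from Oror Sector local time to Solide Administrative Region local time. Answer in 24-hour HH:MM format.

02:30

1 March 2021 is a Monday, so Mondays fall on 1, 8, 15, 22, 29; the last is March 29.
1 September 2021 is a Wednesday, so the first Sunday is September 5 and the second is September 12.
September 9, 2021 lies within the daylight-saving period (29 March – 12 September), so Oror Sector is on daylight time, UTC−01:00.
20:45 Oror Sector + 1h = 21:45 UTC.
1 April 2021 is a Thursday, so the first Sunday is April 4 and the second is April 11.
1 September 2021 is a Wednesday, so the first Saturday is September 4.
At the standard offset (UTC+04:45), 21:45 UTC + 4h45m = 02:30 Solide Administrative Region standard time (rolling into the next day, 10 September 2021).
Daylight saving runs 11 April – 4 September; the standard-time date in Solide Administrative Region, September 10, 2021, is outside that window, so Solide Administrative Region is on standard time at UTC+04:45.
21:45 UTC + 4h45m = 02:30 Solide Administrative Region (rolling into the next day, 10 September 2021).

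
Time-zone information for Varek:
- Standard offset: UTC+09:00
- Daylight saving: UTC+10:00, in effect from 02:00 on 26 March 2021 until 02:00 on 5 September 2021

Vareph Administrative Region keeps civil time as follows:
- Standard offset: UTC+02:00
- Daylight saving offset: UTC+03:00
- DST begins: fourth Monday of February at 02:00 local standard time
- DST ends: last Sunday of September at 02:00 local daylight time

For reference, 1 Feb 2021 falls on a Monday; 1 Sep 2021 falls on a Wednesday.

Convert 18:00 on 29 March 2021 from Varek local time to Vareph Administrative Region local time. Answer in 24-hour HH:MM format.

11:00

Daylight saving runs 26 March – 5 September; 29 March 2021 is inside that window, so Varek is at UTC+10:00.
18:00 Varek − 10h = 08:00 UTC.
1 February 2021 is a Monday, so the first Monday is February 1 and the fourth is February 22.
1 September 2021 is a Wednesday, so Sundays fall on 5, 12, 19, 26; the last is September 26.
At the standard offset (UTC+02:00), 08:00 UTC + 2h = 10:00 Vareph Administrative Region standard time.
The standard-time date in Vareph Administrative Region, 29 March 2021, lies within the daylight-saving period (22 February – 26 September), so Vareph Administrative Region is on daylight time, UTC+03:00.
08:00 UTC + 3h = 11:00 Vareph Administrative Region.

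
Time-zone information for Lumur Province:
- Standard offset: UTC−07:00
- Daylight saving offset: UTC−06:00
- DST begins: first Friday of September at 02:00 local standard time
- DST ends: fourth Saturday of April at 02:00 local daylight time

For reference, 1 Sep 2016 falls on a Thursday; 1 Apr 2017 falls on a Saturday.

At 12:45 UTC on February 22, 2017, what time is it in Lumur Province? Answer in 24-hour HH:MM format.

06:45

1 September 2016 is a Thursday, so the first Friday is September 2.
1 April 2017 is a Saturday, so the first Saturday is April 1 and the fourth is April 22.
At the standard offset (UTC−07:00), 12:45 UTC − 7h = 05:45 Lumur Province standard time.
The standard-time date in Lumur Province, February 22, 2017, falls between 2 September 2016 and 22 April 2017, so daylight saving is in effect and Lumur Province is at UTC−06:00.
12:45 UTC − 6h = 06:45 local.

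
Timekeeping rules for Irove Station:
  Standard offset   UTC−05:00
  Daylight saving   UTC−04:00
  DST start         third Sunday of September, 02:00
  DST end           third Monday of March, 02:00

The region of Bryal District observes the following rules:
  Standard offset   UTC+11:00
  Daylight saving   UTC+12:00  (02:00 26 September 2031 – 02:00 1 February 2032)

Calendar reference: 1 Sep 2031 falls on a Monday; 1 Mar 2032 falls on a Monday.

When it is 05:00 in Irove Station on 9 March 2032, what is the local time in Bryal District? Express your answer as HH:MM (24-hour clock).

1 September 2031 is a Monday, so the first Sunday is September 7 and the third is September 21.
1 March 2032 is a Monday, so the first Monday is March 1 and the third is March 15.
9 March 2032 falls between 21 September 2031 and 15 March 2032, so daylight saving is in effect and Irove Station is at UTC−04:00.
05:00 Irove Station + 4h = 09:00 UTC.
At the standard offset (UTC+11:00), 09:00 UTC + 11h = 20:00 Bryal District standard time.
Daylight saving runs 26 September 2031 – 1 February 2032; the standard-time date in Bryal District, 9 March 2032, is outside that window, so Bryal District is on standard time at UTC+11:00.
09:00 UTC + 11h = 20:00 Bryal District.

20:00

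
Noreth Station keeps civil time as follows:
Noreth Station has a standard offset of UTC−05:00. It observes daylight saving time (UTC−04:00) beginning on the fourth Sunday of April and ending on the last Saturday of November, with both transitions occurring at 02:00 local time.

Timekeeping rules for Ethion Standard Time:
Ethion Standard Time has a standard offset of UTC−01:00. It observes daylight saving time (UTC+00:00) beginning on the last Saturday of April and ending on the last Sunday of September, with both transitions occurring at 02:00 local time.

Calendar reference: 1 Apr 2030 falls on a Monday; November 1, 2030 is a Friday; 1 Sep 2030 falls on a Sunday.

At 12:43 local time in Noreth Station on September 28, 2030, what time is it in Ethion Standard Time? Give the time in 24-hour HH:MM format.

1 April 2030 is a Monday, so the first Sunday is April 7 and the fourth is April 28.
1 November 2030 is a Friday, so Saturdays fall on 2, 9, 16, 23, 30; the last is November 30.
Daylight saving runs 28 April – 30 November; September 28, 2030 is inside that window, so Noreth Station is at UTC−04:00.
12:43 Noreth Station + 4h = 16:43 UTC.
1 April 2030 is a Monday, so Saturdays fall on 6, 13, 20, 27; the last is April 27.
1 September 2030 is a Sunday, so Sundays fall on 1, 8, 15, 22, 29; the last is September 29.
At the standard offset (UTC−01:00), 16:43 UTC − 1h = 15:43 Ethion Standard Time standard time.
The standard-time date in Ethion Standard Time, September 28, 2030, falls between 27 April and 29 September, so daylight saving is in effect and Ethion Standard Time is at UTC+00:00.
16:43 UTC + 0h = 16:43 Ethion Standard Time.

16:43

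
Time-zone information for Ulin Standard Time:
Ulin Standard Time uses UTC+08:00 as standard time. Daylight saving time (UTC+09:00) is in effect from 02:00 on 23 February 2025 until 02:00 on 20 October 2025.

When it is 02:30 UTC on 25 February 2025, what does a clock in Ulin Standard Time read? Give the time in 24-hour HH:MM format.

11:30

At the standard offset (UTC+08:00), 02:30 UTC + 8h = 10:30 Ulin Standard Time standard time.
Daylight saving runs 23 February – 20 October; the standard-time date in Ulin Standard Time, 25 February 2025, is inside that window, so Ulin Standard Time is at UTC+09:00.
02:30 UTC + 9h = 11:30 local.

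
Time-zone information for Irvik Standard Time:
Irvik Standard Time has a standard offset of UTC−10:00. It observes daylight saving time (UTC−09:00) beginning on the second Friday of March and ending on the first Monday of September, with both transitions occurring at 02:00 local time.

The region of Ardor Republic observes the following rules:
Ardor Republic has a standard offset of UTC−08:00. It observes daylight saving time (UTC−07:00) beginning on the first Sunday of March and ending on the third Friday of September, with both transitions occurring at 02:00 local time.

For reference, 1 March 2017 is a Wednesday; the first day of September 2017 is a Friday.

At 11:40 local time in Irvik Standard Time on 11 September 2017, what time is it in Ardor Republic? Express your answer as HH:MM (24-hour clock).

14:40

1 March 2017 is a Wednesday, so the first Friday is March 3 and the second is March 10.
1 September 2017 is a Friday, so the first Monday is September 4.
11 September 2017 is outside the daylight-saving period (10 March – 4 September), so Irvik Standard Time is on standard time, UTC−10:00.
11:40 Irvik Standard Time + 10h = 21:40 UTC.
1 March 2017 is a Wednesday, so the first Sunday is March 5.
1 September 2017 is a Friday, so the first Friday is September 1 and the third is September 15.
At the standard offset (UTC−08:00), 21:40 UTC − 8h = 13:40 Ardor Republic standard time.
The standard-time date in Ardor Republic, 11 September 2017, falls between 5 March and 15 September, so daylight saving is in effect and Ardor Republic is at UTC−07:00.
21:40 UTC − 7h = 14:40 Ardor Republic.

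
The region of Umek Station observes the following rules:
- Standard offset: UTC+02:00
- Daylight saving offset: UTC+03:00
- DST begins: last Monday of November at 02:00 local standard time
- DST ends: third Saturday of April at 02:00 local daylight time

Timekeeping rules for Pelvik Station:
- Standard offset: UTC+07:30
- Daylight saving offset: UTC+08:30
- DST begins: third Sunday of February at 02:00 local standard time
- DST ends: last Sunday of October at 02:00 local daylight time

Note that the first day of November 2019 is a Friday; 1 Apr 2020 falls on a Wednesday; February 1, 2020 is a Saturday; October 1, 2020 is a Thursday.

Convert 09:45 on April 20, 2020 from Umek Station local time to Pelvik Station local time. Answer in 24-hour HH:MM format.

16:15

1 November 2019 is a Friday, so Mondays fall on 4, 11, 18, 25; the last is November 25.
1 April 2020 is a Wednesday, so the first Saturday is April 4 and the third is April 18.
Daylight saving runs 25 November 2019 – 18 April 2020; April 20, 2020 is outside that window, so Umek Station is on standard time at UTC+02:00.
09:45 Umek Station − 2h = 07:45 UTC.
1 February 2020 is a Saturday, so the first Sunday is February 2 and the third is February 16.
1 October 2020 is a Thursday, so Sundays fall on 4, 11, 18, 25; the last is October 25.
At the standard offset (UTC+07:30), 07:45 UTC + 7h30m = 15:15 Pelvik Station standard time.
The standard-time date in Pelvik Station, April 20, 2020, falls between 16 February and 25 October, so daylight saving is in effect and Pelvik Station is at UTC+08:30.
07:45 UTC + 8h30m = 16:15 Pelvik Station.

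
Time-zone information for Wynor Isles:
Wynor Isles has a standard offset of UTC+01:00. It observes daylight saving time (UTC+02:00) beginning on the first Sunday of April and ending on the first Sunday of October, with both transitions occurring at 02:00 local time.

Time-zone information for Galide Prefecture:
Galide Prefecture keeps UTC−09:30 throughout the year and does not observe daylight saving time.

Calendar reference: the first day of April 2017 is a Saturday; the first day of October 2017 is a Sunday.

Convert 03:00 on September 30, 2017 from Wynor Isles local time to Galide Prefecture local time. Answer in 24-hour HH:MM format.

15:30

1 April 2017 is a Saturday, so the first Sunday is April 2.
1 October 2017 is a Sunday, so the first Sunday is October 1.
September 30, 2017 falls between 2 April and 1 October, so daylight saving is in effect and Wynor Isles is at UTC+02:00.
03:00 Wynor Isles − 2h = 01:00 UTC.
Galide Prefecture stays on UTC−09:30 all year.
01:00 UTC − 9h30m = 15:30 Galide Prefecture (rolling into the previous day, 29 September 2017).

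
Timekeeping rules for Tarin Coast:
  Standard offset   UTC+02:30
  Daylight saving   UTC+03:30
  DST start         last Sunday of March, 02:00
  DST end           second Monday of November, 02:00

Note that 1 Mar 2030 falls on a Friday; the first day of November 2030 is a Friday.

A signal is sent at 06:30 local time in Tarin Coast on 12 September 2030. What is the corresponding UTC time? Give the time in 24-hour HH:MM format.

03:00

1 March 2030 is a Friday, so Sundays fall on 3, 10, 17, 24, 31; the last is March 31.
1 November 2030 is a Friday, so the first Monday is November 4 and the second is November 11.
Daylight saving runs 31 March – 11 November; 12 September 2030 is inside that window, so Tarin Coast is at UTC+03:30.
06:30 local − 3h30m = 03:00 UTC.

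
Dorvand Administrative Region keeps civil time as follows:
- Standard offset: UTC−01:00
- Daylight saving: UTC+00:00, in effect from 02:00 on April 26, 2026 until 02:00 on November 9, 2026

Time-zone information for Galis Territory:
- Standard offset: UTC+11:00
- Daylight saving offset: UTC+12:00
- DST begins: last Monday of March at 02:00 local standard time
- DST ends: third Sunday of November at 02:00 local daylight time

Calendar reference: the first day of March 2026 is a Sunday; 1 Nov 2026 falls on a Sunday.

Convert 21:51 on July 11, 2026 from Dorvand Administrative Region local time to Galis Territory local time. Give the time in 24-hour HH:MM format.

Daylight saving runs 26 April – 9 November; July 11, 2026 is inside that window, so Dorvand Administrative Region is at UTC+00:00.
21:51 Dorvand Administrative Region − 0h = 21:51 UTC.
1 March 2026 is a Sunday, so Mondays fall on 2, 9, 16, 23, 30; the last is March 30.
1 November 2026 is a Sunday, so the first Sunday is November 1 and the third is November 15.
At the standard offset (UTC+11:00), 21:51 UTC + 11h = 08:51 Galis Territory standard time (rolling into the next day, 12 July 2026).
The standard-time date in Galis Territory, July 12, 2026, lies within the daylight-saving period (30 March – 15 November), so Galis Territory is on daylight time, UTC+12:00.
21:51 UTC + 12h = 09:51 Galis Territory (rolling into the next day, 12 July 2026).

09:51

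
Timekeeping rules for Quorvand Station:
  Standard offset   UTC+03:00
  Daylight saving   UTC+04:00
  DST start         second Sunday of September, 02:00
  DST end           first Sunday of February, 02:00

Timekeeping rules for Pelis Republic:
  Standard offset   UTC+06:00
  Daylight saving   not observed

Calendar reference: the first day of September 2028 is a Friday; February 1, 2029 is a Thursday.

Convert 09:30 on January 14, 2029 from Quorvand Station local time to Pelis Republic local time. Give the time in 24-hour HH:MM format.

1 September 2028 is a Friday, so the first Sunday is September 3 and the second is September 10.
1 February 2029 is a Thursday, so the first Sunday is February 4.
Daylight saving runs 10 September 2028 – 4 February 2029; January 14, 2029 is inside that window, so Quorvand Station is at UTC+04:00.
09:30 Quorvand Station − 4h = 05:30 UTC.
Pelis Republic stays on UTC+06:00 all year.
05:30 UTC + 6h = 11:30 Pelis Republic.

11:30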